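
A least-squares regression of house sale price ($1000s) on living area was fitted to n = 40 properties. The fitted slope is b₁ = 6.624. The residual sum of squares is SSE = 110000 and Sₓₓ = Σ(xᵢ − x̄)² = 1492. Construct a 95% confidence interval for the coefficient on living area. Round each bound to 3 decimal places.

(3.804, 9.444)

MSE = SSE/(n − 2) = 110000/38 = 2894.74.
SE(b₁) = √(MSE/Sₓₓ) = √(2894.74/1492) = 1.3929.
df = n − 2 = 38.
t* = t_{0.025, 38} = 2.024394.
Margin = t* × SE = 2.024394 × 1.3929 = 2.81978.
CI: 6.624 ± 2.81978 → (3.804, 9.444).
With 95% confidence, each one-unit increase in living area is associated with a change of between 3.804 and 9.444 $1000s in house sale price.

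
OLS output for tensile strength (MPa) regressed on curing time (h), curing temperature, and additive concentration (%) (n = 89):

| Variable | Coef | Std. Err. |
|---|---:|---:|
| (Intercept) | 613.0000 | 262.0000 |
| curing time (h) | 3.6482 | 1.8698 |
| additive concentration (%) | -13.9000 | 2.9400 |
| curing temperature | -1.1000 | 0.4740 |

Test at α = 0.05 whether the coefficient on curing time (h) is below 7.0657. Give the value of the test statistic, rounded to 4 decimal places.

Read off: b = 3.6482, SE = 1.8698 for curing time (h).
H₀: β₁ = 7.0657 vs H₁: β₁ < 7.0657.
t = (3.6482 − 7.0657) / 1.8698 = -1.8277.
df = n − k − 1 = 89 − 3 − 1 = 85.
One-sided p ≈ 0.0355, which is < 0.05, so reject H₀.
There is evidence that the true slope on curing time (h) is below 7.0657 MPa per unit, holding the other predictors fixed.

t = -1.8277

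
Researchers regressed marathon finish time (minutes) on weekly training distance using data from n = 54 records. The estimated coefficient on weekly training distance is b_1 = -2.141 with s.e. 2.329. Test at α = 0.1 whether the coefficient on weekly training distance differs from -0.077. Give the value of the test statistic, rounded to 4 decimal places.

H₀: β₁ = -0.077 vs H₁: β₁ ≠ -0.077.
t = (b_1 − β₁⁰)/SE = (-2.141 − (-0.077)) / 2.329 = -0.8862.
df = n − 2 = 54 − 2 = 52.
Two-sided p ≈ 0.3796, which is ≥ 0.1, so fail to reject H₀.
The data are consistent with a true slope of -0.077 minutes per unit of weekly training distance.

t = -0.8862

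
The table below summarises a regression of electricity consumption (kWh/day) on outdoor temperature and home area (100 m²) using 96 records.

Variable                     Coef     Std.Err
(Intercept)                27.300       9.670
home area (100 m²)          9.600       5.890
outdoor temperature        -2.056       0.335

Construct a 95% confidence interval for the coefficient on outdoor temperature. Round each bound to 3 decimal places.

Read off: b = -2.056, SE = 0.335 for outdoor temperature.
df = n − k − 1 = 96 − 2 − 1 = 93.
t* = t_{0.025, 93} = 1.985802.
Margin = t* × SE = 1.985802 × 0.335 = 0.66524.
CI: -2.056 ± 0.66524 → (-2.721, -1.391).

(-2.721, -1.391)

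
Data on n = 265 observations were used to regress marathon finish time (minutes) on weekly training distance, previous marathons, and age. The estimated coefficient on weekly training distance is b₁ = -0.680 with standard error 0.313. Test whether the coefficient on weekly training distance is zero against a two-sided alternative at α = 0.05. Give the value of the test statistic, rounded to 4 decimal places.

H₀: β₁ = 0 vs H₁: β₁ ≠ 0.
t = (b₁ − β₁⁰)/SE = -0.680 / 0.313 = -2.1725.
df = n − k − 1 = 265 − 3 − 1 = 261.
Two-sided p ≈ 0.0307, which is < 0.05, so reject H₀.
There is evidence that weekly training distance is associated with marathon finish time, holding the other predictors fixed.

t = -2.1725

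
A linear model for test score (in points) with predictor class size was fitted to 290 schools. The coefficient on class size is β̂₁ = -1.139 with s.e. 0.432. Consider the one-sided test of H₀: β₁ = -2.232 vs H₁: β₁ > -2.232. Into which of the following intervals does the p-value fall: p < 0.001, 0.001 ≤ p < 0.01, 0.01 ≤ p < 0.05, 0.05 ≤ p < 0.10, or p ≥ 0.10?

t = (-1.139 − (-2.232)) / 0.432 = 2.530.
df = n − 2 = 290 − 2 = 288.
One-sided p = P(T_{288} > t) ≈ 0.0060.
So 0.001 ≤ p < 0.01.

0.001 ≤ p < 0.01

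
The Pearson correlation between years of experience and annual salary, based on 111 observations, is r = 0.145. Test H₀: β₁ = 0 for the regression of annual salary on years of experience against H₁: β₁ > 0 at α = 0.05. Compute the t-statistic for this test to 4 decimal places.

t = 1.5300

t = r·√(n − 2)/√(1 − r²) = 0.145·√109/√0.978975 = 1.5300.
df = n − 2 = 109.
One-sided p ≈ 0.0645, which is ≥ 0.05, so fail to reject H₀.
The data do not give significant evidence of a linear association between years of experience and annual salary.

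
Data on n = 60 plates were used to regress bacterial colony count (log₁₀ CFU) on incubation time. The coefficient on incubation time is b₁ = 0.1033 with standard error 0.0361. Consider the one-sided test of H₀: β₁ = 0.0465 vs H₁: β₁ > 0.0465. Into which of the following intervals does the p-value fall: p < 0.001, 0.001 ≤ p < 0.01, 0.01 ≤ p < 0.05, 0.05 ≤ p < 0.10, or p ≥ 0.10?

t = (0.1033 − 0.0465) / 0.0361 = 1.573.
df = n − 2 = 60 − 2 = 58.
One-sided p = P(T_{58} > t) ≈ 0.0605.
So 0.05 ≤ p < 0.10.

0.05 ≤ p < 0.10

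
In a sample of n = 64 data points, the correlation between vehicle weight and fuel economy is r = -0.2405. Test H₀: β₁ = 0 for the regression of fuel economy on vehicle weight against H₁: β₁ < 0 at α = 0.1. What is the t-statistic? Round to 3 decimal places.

t = r·√(n − 2)/√(1 − r²) = -0.2405·√62/√0.94216 = -1.951.
df = n − 2 = 62.
One-sided p ≈ 0.0278, which is < 0.1, so reject H₀.
There is evidence of a linear association between vehicle weight and fuel economy.

t = -1.951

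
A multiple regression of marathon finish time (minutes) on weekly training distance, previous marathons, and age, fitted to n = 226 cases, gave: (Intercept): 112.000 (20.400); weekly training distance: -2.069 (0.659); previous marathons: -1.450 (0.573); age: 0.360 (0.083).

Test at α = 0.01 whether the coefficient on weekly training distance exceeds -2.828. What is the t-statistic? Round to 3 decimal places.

t = 1.152

Read off: b = -2.069, SE = 0.659 for weekly training distance.
H₀: β₁ = -2.828 vs H₁: β₁ > -2.828.
t = (-2.069 − (-2.828)) / 0.659 = 1.152.
df = n − k − 1 = 226 − 3 − 1 = 222.
One-sided p ≈ 0.1253, which is ≥ 0.01, so fail to reject H₀.
The data do not give significant evidence that the true slope on weekly training distance exceeds -2.828 minutes per unit, holding the other predictors fixed.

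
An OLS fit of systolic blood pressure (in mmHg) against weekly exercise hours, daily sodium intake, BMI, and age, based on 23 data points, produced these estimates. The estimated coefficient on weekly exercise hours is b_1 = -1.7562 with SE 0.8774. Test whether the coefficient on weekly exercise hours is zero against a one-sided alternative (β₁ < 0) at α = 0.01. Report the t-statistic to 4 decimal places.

t = -2.0016

H₀: β₁ = 0 vs H₁: β₁ < 0.
t = (b_1 − β₁⁰)/SE = -1.7562 / 0.8774 = -2.0016.
df = n − k − 1 = 23 − 4 − 1 = 18.
One-sided p ≈ 0.0303, which is ≥ 0.01, so fail to reject H₀.
The data do not give significant evidence that the true slope on weekly exercise hours is negative, holding the other predictors fixed.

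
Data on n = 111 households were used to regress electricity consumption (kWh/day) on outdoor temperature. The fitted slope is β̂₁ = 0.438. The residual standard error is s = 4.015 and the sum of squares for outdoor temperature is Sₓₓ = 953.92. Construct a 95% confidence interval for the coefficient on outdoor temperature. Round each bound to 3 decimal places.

SE(β̂₁) = s/√Sₓₓ = 4.015/√953.92 = 0.129996.
df = n − 2 = 109.
t* = t_{0.025, 109} = 1.981967.
Margin = t* × SE = 1.981967 × 0.129996 = 0.25765.
CI: 0.438 ± 0.25765 → (0.180, 0.696).
With 95% confidence, each one-unit increase in outdoor temperature is associated with a change of between 0.180 and 0.696 kWh/day in electricity consumption.

(0.180, 0.696)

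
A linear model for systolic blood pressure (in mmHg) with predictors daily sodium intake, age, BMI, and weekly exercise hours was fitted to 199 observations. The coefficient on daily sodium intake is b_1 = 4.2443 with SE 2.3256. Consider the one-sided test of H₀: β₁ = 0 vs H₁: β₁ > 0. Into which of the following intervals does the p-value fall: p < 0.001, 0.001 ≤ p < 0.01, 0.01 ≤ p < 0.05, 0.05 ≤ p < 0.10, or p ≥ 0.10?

t = 4.2443 / 2.3256 = 1.825.
df = n − k − 1 = 199 − 4 − 1 = 194.
One-sided p = P(T_{194} > t) ≈ 0.0348.
So 0.01 ≤ p < 0.05.

0.01 ≤ p < 0.05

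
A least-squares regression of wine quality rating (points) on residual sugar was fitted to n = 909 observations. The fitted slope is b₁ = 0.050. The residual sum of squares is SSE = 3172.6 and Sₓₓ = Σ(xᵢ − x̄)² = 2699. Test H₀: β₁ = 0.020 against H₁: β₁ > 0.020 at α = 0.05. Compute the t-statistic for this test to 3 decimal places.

t = 0.833

MSE = SSE/(n − 2) = 3172.6/907 = 3.49791.
SE(b₁) = √(MSE/Sₓₓ) = √(3.49791/2699) = 0.036.
t = (0.050 − 0.020) / 0.036 = 0.833.
df = n − 2 = 907.
One-sided p ≈ 0.2024, which is ≥ 0.05, so fail to reject H₀.
The data do not give significant evidence that the true slope on residual sugar exceeds 0.020 points per unit.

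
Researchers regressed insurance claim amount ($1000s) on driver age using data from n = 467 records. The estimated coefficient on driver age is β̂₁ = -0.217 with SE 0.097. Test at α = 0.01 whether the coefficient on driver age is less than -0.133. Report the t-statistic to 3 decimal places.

t = -0.866

H₀: β₁ = -0.133 vs H₁: β₁ < -0.133.
t = (β̂₁ − β₁⁰)/SE = (-0.217 − (-0.133)) / 0.097 = -0.866.
df = n − 2 = 467 − 2 = 465.
One-sided p ≈ 0.1935, which is ≥ 0.01, so fail to reject H₀.
The data do not give significant evidence that the true slope on driver age is below -0.133 $1000s per unit.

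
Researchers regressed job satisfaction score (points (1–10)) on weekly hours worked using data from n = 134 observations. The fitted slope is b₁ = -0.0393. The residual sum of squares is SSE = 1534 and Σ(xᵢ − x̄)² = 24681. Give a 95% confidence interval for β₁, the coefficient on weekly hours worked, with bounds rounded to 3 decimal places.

(-0.082, 0.004)

MSE = SSE/(n − 2) = 1534/132 = 11.6212.
SE(b₁) = √(MSE/Sₓₓ) = √(11.6212/24681) = 0.0216992.
df = n − 2 = 132.
t* = t_{0.025, 132} = 1.978099.
Margin = t* × SE = 1.978099 × 0.0216992 = 0.04292.
CI: -0.0393 ± 0.04292 → (-0.082, 0.004).
With 95% confidence, each one-unit increase in weekly hours worked is associated with a change of between -0.082 and 0.004 points (1–10) in job satisfaction score.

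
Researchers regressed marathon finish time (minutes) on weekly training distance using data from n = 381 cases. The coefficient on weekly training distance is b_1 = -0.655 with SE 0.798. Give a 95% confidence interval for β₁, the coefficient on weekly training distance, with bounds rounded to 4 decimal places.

df = n − 2 = 381 − 2 = 379.
t* = t_{0.025, 379} = 1.966243.
Margin = t* × SE = 1.966243 × 0.798 = 1.569062.
CI: -0.655 ± 1.569062 → (-2.2241, 0.9141).
With 95% confidence, each one-unit increase in weekly training distance is associated with a change of between -2.2241 and 0.9141 minutes in marathon finish time.

(-2.2241, 0.9141)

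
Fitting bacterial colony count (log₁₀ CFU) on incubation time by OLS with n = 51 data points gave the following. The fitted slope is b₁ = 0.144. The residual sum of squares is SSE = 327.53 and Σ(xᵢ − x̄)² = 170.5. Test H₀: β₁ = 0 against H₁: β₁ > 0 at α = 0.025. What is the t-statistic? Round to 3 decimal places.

MSE = SSE/(n − 2) = 327.53/49 = 6.68429.
SE(b₁) = √(MSE/Sₓₓ) = √(6.68429/170.5) = 0.198.
t = 0.144 / 0.198 = 0.727.
df = n − 2 = 49.
One-sided p ≈ 0.2353, which is ≥ 0.025, so fail to reject H₀.
The data do not give significant evidence that the true slope on incubation time is positive.

t = 0.727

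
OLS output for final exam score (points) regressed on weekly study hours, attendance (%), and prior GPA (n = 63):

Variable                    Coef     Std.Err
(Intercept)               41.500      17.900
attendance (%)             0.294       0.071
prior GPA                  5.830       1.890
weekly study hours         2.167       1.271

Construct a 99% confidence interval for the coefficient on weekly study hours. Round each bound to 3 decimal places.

(-1.216, 5.550)

Read off: b = 2.167, SE = 1.271 for weekly study hours.
df = n − k − 1 = 63 − 3 − 1 = 59.
t* = t_{0.005, 59} = 2.661759.
Margin = t* × SE = 2.661759 × 1.271 = 3.38310.
CI: 2.167 ± 3.38310 → (-1.216, 5.550).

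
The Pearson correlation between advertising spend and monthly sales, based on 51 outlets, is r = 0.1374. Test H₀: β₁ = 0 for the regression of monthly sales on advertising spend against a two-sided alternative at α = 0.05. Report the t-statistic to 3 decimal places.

t = 0.971

t = r·√(n − 2)/√(1 − r²) = 0.1374·√49/√0.981121 = 0.971.
df = n − 2 = 49.
Two-sided p ≈ 0.3363, which is ≥ 0.05, so fail to reject H₀.
The data do not give significant evidence of a linear association between advertising spend and monthly sales.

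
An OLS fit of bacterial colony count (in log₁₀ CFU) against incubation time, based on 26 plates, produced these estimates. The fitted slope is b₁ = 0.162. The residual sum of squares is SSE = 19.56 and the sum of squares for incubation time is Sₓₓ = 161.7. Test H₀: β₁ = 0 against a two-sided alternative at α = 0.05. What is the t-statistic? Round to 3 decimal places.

MSE = SSE/(n − 2) = 19.56/24 = 0.815.
SE(b₁) = √(MSE/Sₓₓ) = √(0.815/161.7) = 0.0709944.
t = 0.162 / 0.0709944 = 2.282.
df = n − 2 = 24.
Two-sided p ≈ 0.0317, which is < 0.05, so reject H₀.
There is evidence that incubation time is associated with bacterial colony count.

t = 2.282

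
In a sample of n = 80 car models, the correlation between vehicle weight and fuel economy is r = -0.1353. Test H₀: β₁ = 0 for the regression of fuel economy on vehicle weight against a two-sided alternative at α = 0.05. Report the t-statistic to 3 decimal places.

t = -1.206

t = r·√(n − 2)/√(1 − r²) = -0.1353·√78/√0.981694 = -1.206.
df = n − 2 = 78.
Two-sided p ≈ 0.2315, which is ≥ 0.05, so fail to reject H₀.
The data do not give significant evidence of a linear association between vehicle weight and fuel economy.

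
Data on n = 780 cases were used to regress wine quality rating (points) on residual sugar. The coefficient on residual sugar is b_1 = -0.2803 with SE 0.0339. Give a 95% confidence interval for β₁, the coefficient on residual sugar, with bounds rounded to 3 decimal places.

(-0.347, -0.214)

df = n − 2 = 780 − 2 = 778.
t* = t_{0.025, 778} = 1.963018.
Margin = t* × SE = 1.963018 × 0.0339 = 0.06655.
CI: -0.2803 ± 0.06655 → (-0.347, -0.214).
With 95% confidence, each one-unit increase in residual sugar is associated with a change of between -0.347 and -0.214 points in wine quality rating.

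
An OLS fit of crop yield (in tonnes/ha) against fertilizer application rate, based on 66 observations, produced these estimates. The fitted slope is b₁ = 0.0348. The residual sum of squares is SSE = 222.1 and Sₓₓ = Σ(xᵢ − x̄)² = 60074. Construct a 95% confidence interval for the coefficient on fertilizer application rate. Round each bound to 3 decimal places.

MSE = SSE/(n − 2) = 222.1/64 = 3.47031.
SE(b₁) = √(MSE/Sₓₓ) = √(3.47031/60074) = 0.00760048.
df = n − 2 = 64.
t* = t_{0.025, 64} = 1.99773.
Margin = t* × SE = 1.99773 × 0.00760048 = 0.01518.
CI: 0.0348 ± 0.01518 → (0.020, 0.050).
With 95% confidence, each one-unit increase in fertilizer application rate is associated with a change of between 0.020 and 0.050 tonnes/ha in crop yield.

(0.020, 0.050)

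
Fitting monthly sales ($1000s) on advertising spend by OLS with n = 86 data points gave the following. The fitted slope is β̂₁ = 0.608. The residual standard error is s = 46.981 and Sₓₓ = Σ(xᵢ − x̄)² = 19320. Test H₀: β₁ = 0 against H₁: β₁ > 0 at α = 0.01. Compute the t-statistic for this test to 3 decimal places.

t = 1.799

SE(β̂₁) = s/√Sₓₓ = 46.981/√19320 = 0.338002.
t = 0.608 / 0.338002 = 1.799.
df = n − 2 = 84.
One-sided p ≈ 0.0378, which is ≥ 0.01, so fail to reject H₀.
The data do not give significant evidence that the true slope on advertising spend is positive.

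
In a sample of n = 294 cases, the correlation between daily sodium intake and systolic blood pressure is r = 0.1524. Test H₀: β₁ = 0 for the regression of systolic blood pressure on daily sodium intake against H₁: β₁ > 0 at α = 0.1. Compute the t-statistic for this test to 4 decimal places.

t = r·√(n − 2)/√(1 − r²) = 0.1524·√292/√0.976774 = 2.6350.
df = n − 2 = 292.
One-sided p ≈ 0.0044, which is < 0.1, so reject H₀.
There is evidence of a linear association between daily sodium intake and systolic blood pressure.

t = 2.6350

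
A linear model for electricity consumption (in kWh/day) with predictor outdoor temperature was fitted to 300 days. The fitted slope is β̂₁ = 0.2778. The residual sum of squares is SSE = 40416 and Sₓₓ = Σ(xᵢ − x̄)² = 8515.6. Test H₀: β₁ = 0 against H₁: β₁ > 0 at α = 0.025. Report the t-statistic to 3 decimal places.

t = 2.201

MSE = SSE/(n − 2) = 40416/298 = 135.624.
SE(β̂₁) = √(MSE/Sₓₓ) = √(135.624/8515.6) = 0.1262.
t = 0.2778 / 0.1262 = 2.201.
df = n − 2 = 298.
One-sided p ≈ 0.0142, which is < 0.025, so reject H₀.
There is evidence that the true slope on outdoor temperature is positive.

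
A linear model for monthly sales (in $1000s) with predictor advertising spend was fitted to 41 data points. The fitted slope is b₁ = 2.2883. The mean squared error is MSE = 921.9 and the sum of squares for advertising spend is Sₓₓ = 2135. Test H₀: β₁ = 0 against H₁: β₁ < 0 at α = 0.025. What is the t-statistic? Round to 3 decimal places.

t = 3.482

SE(b₁) = √(MSE/Sₓₓ) = √(921.9/2135) = 0.657117.
t = 2.2883 / 0.657117 = 3.482.
df = n − 2 = 39.
One-sided p ≈ 0.9994, which is ≥ 0.025, so fail to reject H₀.
The data do not give significant evidence that the true slope on advertising spend is negative.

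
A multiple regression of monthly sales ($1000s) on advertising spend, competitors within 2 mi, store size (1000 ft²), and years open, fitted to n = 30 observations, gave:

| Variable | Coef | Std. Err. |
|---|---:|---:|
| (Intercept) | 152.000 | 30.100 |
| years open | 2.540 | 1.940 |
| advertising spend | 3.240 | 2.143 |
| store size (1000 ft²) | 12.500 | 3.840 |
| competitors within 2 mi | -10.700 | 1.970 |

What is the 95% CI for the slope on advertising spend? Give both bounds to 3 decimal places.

(-1.174, 7.654)

Read off: b = 3.240, SE = 2.143 for advertising spend.
df = n − k − 1 = 30 − 4 − 1 = 25.
t* = t_{0.025, 25} = 2.059539.
Margin = t* × SE = 2.059539 × 2.143 = 4.41359.
CI: 3.240 ± 4.41359 → (-1.174, 7.654).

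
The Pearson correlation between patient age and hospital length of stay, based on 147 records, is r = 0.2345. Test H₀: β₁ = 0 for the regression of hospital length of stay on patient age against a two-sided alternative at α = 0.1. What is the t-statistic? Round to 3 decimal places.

t = 2.905

t = r·√(n − 2)/√(1 − r²) = 0.2345·√145/√0.94501 = 2.905.
df = n − 2 = 145.
Two-sided p ≈ 0.0043, which is < 0.1, so reject H₀.
There is evidence of a linear association between patient age and hospital length of stay.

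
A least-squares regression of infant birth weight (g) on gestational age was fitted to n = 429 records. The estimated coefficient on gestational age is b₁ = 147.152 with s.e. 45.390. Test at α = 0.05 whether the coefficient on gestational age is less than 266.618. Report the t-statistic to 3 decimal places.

t = -2.632

H₀: β₁ = 266.618 vs H₁: β₁ < 266.618.
t = (b₁ − β₁⁰)/SE = (147.152 − 266.618) / 45.390 = -2.632.
df = n − 2 = 429 − 2 = 427.
One-sided p ≈ 0.0044, which is < 0.05, so reject H₀.
There is evidence that the true slope on gestational age is below 266.618 g per unit.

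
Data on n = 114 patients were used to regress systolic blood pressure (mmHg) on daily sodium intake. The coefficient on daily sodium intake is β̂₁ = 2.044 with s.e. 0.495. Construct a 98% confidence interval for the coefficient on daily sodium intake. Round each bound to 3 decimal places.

df = n − 2 = 114 − 2 = 112.
t* = t_{0.01, 112} = 2.360104.
Margin = t* × SE = 2.360104 × 0.495 = 1.16825.
CI: 2.044 ± 1.16825 → (0.876, 3.212).
With 98% confidence, each one-unit increase in daily sodium intake is associated with a change of between 0.876 and 3.212 mmHg in systolic blood pressure.

(0.876, 3.212)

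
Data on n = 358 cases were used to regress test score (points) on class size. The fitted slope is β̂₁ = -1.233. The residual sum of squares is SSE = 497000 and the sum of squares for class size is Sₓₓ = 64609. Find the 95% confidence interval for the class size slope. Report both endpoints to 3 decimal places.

MSE = SSE/(n − 2) = 497000/356 = 1396.07.
SE(β̂₁) = √(MSE/Sₓₓ) = √(1396.07/64609) = 0.146996.
df = n − 2 = 356.
t* = t_{0.025, 356} = 1.96665.
Margin = t* × SE = 1.96665 × 0.146996 = 0.28909.
CI: -1.233 ± 0.28909 → (-1.522, -0.944).
With 95% confidence, each one-unit increase in class size is associated with a change of between -1.522 and -0.944 points in test score.

(-1.522, -0.944)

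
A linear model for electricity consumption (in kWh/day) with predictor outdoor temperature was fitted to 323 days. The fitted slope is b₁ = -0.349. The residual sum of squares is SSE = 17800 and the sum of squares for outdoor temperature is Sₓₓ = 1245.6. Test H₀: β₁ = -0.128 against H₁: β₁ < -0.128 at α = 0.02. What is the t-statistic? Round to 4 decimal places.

MSE = SSE/(n − 2) = 17800/321 = 55.4517.
SE(b₁) = √(MSE/Sₓₓ) = √(55.4517/1245.6) = 0.210993.
t = (-0.349 − (-0.128)) / 0.210993 = -1.0474.
df = n − 2 = 321.
One-sided p ≈ 0.1478, which is ≥ 0.02, so fail to reject H₀.
The data do not give significant evidence that the true slope on outdoor temperature is below -0.128 kWh/day per unit.

t = -1.0474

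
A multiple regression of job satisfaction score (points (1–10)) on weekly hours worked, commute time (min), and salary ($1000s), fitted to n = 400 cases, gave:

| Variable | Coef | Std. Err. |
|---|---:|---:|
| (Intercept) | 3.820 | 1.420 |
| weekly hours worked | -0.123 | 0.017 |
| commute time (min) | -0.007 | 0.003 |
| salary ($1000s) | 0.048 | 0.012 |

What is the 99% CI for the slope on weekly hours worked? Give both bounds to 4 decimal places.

(-0.1670, -0.0790)

Read off: b = -0.123, SE = 0.017 for weekly hours worked.
df = n − k − 1 = 400 − 3 − 1 = 396.
t* = t_{0.005, 396} = 2.588301.
Margin = t* × SE = 2.588301 × 0.017 = 0.044001.
CI: -0.123 ± 0.044001 → (-0.1670, -0.0790).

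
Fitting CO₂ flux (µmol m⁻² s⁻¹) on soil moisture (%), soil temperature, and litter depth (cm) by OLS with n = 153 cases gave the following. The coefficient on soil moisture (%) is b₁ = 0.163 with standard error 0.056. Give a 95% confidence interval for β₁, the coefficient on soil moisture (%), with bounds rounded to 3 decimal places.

df = n − k − 1 = 153 − 3 − 1 = 149.
t* = t_{0.025, 149} = 1.976013.
Margin = t* × SE = 1.976013 × 0.056 = 0.11066.
CI: 0.163 ± 0.11066 → (0.052, 0.274).
With 95% confidence, each one-unit increase in soil moisture (%) is associated with a change of between 0.052 and 0.274 µmol m⁻² s⁻¹ in CO₂ flux, holding the other predictors fixed.

(0.052, 0.274)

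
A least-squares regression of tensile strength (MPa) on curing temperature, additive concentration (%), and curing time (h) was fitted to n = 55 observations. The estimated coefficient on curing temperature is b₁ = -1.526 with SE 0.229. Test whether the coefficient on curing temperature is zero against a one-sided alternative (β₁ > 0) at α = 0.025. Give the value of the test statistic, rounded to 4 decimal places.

H₀: β₁ = 0 vs H₁: β₁ > 0.
t = (b₁ − β₁⁰)/SE = -1.526 / 0.229 = -6.6638.
df = n − k − 1 = 55 − 3 − 1 = 51.
One-sided p ≈ 1.0000, which is ≥ 0.025, so fail to reject H₀.
The data do not give significant evidence that the true slope on curing temperature is positive, holding the other predictors fixed.

t = -6.6638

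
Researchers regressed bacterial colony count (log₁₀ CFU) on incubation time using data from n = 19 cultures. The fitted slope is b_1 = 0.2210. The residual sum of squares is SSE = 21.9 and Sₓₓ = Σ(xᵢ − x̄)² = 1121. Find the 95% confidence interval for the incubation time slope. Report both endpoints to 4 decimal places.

(0.1495, 0.2925)

MSE = SSE/(n − 2) = 21.9/17 = 1.28824.
SE(b_1) = √(MSE/Sₓₓ) = √(1.28824/1121) = 0.0338996.
df = n − 2 = 17.
t* = t_{0.025, 17} = 2.109816.
Margin = t* × SE = 2.109816 × 0.0338996 = 0.071522.
CI: 0.2210 ± 0.071522 → (0.1495, 0.2925).
With 95% confidence, each one-unit increase in incubation time is associated with a change of between 0.1495 and 0.2925 log₁₀ CFU in bacterial colony count.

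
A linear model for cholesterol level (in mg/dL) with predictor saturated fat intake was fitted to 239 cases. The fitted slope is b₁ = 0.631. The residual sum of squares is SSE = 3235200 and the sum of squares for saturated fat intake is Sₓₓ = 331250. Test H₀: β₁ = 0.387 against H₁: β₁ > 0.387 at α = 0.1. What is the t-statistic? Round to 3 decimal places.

MSE = SSE/(n − 2) = 3235200/237 = 13650.6.
SE(b₁) = √(MSE/Sₓₓ) = √(13650.6/331250) = 0.203001.
t = (0.631 − 0.387) / 0.203001 = 1.202.
df = n − 2 = 237.
One-sided p ≈ 0.1153, which is ≥ 0.1, so fail to reject H₀.
The data do not give significant evidence that the true slope on saturated fat intake exceeds 0.387 mg/dL per unit.

t = 1.202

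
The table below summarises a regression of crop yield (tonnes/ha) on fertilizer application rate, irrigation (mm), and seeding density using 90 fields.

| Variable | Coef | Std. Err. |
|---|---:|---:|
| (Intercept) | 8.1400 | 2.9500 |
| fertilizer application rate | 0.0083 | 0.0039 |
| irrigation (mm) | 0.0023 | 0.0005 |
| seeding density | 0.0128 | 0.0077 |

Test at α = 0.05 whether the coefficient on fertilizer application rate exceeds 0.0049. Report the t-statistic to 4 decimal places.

t = 0.8718

Read off: b = 0.0083, SE = 0.0039 for fertilizer application rate.
H₀: β₁ = 0.0049 vs H₁: β₁ > 0.0049.
t = (0.0083 − 0.0049) / 0.0039 = 0.8718.
df = n − k − 1 = 90 − 3 − 1 = 86.
One-sided p ≈ 0.1929, which is ≥ 0.05, so fail to reject H₀.
The data do not give significant evidence that the true slope on fertilizer application rate exceeds 0.0049 tonnes/ha per unit, holding the other predictors fixed.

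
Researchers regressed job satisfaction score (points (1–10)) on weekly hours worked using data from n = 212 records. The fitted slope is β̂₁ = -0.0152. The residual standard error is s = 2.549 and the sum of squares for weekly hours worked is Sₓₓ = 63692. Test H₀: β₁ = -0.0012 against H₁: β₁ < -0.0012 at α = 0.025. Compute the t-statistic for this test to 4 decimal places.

SE(β̂₁) = s/√Sₓₓ = 2.549/√63692 = 0.0101001.
t = (-0.0152 − (-0.0012)) / 0.0101001 = -1.3861.
df = n − 2 = 210.
One-sided p ≈ 0.0836, which is ≥ 0.025, so fail to reject H₀.
The data do not give significant evidence that the true slope on weekly hours worked is below -0.0012 points (1–10) per unit.

t = -1.3861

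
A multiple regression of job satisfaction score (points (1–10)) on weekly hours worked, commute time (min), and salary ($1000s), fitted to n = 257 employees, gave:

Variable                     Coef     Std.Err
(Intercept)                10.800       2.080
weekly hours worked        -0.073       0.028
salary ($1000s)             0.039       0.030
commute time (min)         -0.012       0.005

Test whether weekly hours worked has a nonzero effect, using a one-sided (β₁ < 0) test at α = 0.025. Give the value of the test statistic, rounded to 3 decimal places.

t = -2.607

Read off: b = -0.073, SE = 0.028 for weekly hours worked.
H₀: β₁ = 0 vs H₁: β₁ < 0.
t = -0.073 / 0.028 = -2.607.
df = n − k − 1 = 257 − 3 − 1 = 253.
One-sided p ≈ 0.0048, which is < 0.025, so reject H₀.
There is evidence that the true slope on weekly hours worked is negative, holding the other predictors fixed.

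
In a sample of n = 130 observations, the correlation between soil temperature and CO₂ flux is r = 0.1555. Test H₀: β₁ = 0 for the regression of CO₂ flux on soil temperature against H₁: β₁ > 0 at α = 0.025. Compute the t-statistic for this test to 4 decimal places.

t = r·√(n − 2)/√(1 − r²) = 0.1555·√128/√0.97582 = 1.7809.
df = n − 2 = 128.
One-sided p ≈ 0.0386, which is ≥ 0.025, so fail to reject H₀.
The data do not give significant evidence of a linear association between soil temperature and CO₂ flux.

t = 1.7809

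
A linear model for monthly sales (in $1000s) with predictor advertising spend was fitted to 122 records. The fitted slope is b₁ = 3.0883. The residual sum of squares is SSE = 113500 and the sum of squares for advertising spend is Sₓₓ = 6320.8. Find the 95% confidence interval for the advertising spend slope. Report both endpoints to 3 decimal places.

(2.322, 3.854)

MSE = SSE/(n − 2) = 113500/120 = 945.833.
SE(b₁) = √(MSE/Sₓₓ) = √(945.833/6320.8) = 0.386831.
df = n − 2 = 120.
t* = t_{0.025, 120} = 1.97993.
Margin = t* × SE = 1.97993 × 0.386831 = 0.76590.
CI: 3.0883 ± 0.76590 → (2.322, 3.854).
With 95% confidence, each one-unit increase in advertising spend is associated with a change of between 2.322 and 3.854 $1000s in monthly sales.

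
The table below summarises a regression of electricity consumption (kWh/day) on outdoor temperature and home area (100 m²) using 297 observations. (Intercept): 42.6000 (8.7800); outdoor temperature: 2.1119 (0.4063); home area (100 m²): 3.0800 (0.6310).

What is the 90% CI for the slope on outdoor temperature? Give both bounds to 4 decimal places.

Read off: b = 2.1119, SE = 0.4063 for outdoor temperature.
df = n − k − 1 = 297 − 2 − 1 = 294.
t* = t_{0.05, 294} = 1.650053.
Margin = t* × SE = 1.650053 × 0.4063 = 0.670417.
CI: 2.1119 ± 0.670417 → (1.4415, 2.7823).

(1.4415, 2.7823)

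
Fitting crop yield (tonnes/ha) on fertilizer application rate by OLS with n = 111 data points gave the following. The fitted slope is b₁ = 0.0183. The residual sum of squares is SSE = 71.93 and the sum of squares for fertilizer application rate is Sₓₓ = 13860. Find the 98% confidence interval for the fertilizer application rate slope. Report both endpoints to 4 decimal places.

MSE = SSE/(n − 2) = 71.93/109 = 0.659908.
SE(b₁) = √(MSE/Sₓₓ) = √(0.659908/13860) = 0.00690018.
df = n − 2 = 109.
t* = t_{0.01, 109} = 2.361046.
Margin = t* × SE = 2.361046 × 0.00690018 = 0.016292.
CI: 0.0183 ± 0.016292 → (0.0020, 0.0346).
With 98% confidence, each one-unit increase in fertilizer application rate is associated with a change of between 0.0020 and 0.0346 tonnes/ha in crop yield.

(0.0020, 0.0346)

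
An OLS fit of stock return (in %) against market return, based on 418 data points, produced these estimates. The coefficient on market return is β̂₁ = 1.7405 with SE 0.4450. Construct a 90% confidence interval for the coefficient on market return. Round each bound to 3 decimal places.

(1.007, 2.474)

df = n − 2 = 418 − 2 = 416.
t* = t_{0.05, 416} = 1.648525.
Margin = t* × SE = 1.648525 × 0.4450 = 0.73359.
CI: 1.7405 ± 0.73359 → (1.007, 2.474).
With 90% confidence, each one-unit increase in market return is associated with a change of between 1.007 and 2.474 % in stock return.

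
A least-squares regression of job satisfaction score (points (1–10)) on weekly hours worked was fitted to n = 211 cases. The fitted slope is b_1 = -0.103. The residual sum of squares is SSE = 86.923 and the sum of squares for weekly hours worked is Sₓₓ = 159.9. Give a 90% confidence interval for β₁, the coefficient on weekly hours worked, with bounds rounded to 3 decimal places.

(-0.187, -0.019)

MSE = SSE/(n − 2) = 86.923/209 = 0.4159.
SE(b_1) = √(MSE/Sₓₓ) = √(0.4159/159.9) = 0.051.
df = n − 2 = 209.
t* = t_{0.05, 209} = 1.652177.
Margin = t* × SE = 1.652177 × 0.051 = 0.08426.
CI: -0.103 ± 0.08426 → (-0.187, -0.019).
With 90% confidence, each one-unit increase in weekly hours worked is associated with a change of between -0.187 and -0.019 points (1–10) in job satisfaction score.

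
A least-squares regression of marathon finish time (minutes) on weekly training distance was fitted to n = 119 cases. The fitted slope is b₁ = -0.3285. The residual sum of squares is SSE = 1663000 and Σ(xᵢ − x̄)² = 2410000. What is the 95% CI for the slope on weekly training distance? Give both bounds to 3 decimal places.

MSE = SSE/(n − 2) = 1663000/117 = 14213.7.
SE(b₁) = √(MSE/Sₓₓ) = √(14213.7/2410000) = 0.0767971.
df = n − 2 = 117.
t* = t_{0.025, 117} = 1.980448.
Margin = t* × SE = 1.980448 × 0.0767971 = 0.15209.
CI: -0.3285 ± 0.15209 → (-0.481, -0.176).
With 95% confidence, each one-unit increase in weekly training distance is associated with a change of between -0.481 and -0.176 minutes in marathon finish time.

(-0.481, -0.176)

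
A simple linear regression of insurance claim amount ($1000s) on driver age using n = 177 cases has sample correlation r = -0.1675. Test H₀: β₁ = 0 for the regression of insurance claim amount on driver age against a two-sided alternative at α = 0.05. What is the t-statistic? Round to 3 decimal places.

t = r·√(n − 2)/√(1 − r²) = -0.1675·√175/√0.971944 = -2.248.
df = n − 2 = 175.
Two-sided p ≈ 0.0259, which is < 0.05, so reject H₀.
There is evidence of a linear association between driver age and insurance claim amount.

t = -2.248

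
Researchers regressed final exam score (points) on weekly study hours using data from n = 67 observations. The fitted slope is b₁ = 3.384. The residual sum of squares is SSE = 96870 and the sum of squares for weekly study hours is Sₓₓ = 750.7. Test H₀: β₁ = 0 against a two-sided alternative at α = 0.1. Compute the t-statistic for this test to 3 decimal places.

t = 2.402

MSE = SSE/(n − 2) = 96870/65 = 1490.31.
SE(b₁) = √(MSE/Sₓₓ) = √(1490.31/750.7) = 1.40898.
t = 3.384 / 1.40898 = 2.402.
df = n − 2 = 65.
Two-sided p ≈ 0.0192, which is < 0.1, so reject H₀.
There is evidence that weekly study hours is associated with final exam score.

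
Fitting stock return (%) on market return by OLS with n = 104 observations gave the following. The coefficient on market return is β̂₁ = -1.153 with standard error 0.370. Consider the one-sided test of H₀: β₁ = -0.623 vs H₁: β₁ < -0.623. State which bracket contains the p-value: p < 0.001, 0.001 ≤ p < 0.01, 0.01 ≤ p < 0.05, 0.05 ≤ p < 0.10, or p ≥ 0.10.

t = (-1.153 − (-0.623)) / 0.370 = -1.432.
df = n − 2 = 104 − 2 = 102.
One-sided p = P(T_{102} < t) ≈ 0.0775.
So 0.05 ≤ p < 0.10.

0.05 ≤ p < 0.10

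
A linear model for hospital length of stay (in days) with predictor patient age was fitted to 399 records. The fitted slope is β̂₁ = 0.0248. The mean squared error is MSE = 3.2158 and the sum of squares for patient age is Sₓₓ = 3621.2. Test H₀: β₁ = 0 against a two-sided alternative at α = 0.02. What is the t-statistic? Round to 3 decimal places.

t = 0.832

SE(β̂₁) = √(MSE/Sₓₓ) = √(3.2158/3621.2) = 0.0298001.
t = 0.0248 / 0.0298001 = 0.832.
df = n − 2 = 397.
Two-sided p ≈ 0.4058, which is ≥ 0.02, so fail to reject H₀.
The data do not give significant evidence of an association between patient age and hospital length of stay.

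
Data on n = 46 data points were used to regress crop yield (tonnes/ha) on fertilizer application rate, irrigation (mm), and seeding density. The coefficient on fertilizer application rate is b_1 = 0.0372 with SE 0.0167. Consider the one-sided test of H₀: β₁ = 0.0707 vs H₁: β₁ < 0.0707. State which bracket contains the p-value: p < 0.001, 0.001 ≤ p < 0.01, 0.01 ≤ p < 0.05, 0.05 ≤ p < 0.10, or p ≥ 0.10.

0.01 ≤ p < 0.05

t = (0.0372 − 0.0707) / 0.0167 = -2.006.
df = n − k − 1 = 46 − 3 − 1 = 42.
One-sided p = P(T_{42} < t) ≈ 0.0257.
So 0.01 ≤ p < 0.05.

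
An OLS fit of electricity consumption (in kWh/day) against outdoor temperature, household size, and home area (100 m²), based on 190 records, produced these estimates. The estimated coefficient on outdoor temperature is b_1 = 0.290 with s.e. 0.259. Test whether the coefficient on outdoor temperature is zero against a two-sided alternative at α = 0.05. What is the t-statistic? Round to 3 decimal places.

t = 1.120

H₀: β₁ = 0 vs H₁: β₁ ≠ 0.
t = (b_1 − β₁⁰)/SE = 0.290 / 0.259 = 1.120.
df = n − k − 1 = 190 − 3 − 1 = 186.
Two-sided p ≈ 0.2643, which is ≥ 0.05, so fail to reject H₀.
The data do not give significant evidence of an association between outdoor temperature and electricity consumption, after adjusting for the other predictors.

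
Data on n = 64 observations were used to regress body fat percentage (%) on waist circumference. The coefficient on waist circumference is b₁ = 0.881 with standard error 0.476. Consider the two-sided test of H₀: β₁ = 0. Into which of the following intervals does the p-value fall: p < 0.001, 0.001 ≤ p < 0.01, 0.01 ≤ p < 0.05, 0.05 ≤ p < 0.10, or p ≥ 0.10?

0.05 ≤ p < 0.10

t = 0.881 / 0.476 = 1.851.
df = n − 2 = 64 − 2 = 62.
Two-sided p = 2·P(T_{62} > |t|) ≈ 0.0690.
So 0.05 ≤ p < 0.10.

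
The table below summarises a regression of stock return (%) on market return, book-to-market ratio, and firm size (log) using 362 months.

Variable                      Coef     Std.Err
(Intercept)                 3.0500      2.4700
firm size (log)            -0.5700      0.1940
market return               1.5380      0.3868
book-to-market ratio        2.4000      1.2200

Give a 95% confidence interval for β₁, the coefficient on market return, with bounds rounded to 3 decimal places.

Read off: b = 1.5380, SE = 0.3868 for market return.
df = n − k − 1 = 362 − 3 − 1 = 358.
t* = t_{0.025, 358} = 1.966613.
Margin = t* × SE = 1.966613 × 0.3868 = 0.76069.
CI: 1.5380 ± 0.76069 → (0.777, 2.299).

(0.777, 2.299)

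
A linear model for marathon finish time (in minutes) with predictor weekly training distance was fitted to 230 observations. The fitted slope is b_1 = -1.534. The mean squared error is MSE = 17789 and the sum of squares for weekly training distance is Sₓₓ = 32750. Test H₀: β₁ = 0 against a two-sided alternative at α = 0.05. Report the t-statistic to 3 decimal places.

t = -2.081

SE(b_1) = √(MSE/Sₓₓ) = √(17789/32750) = 0.737004.
t = -1.534 / 0.737004 = -2.081.
df = n − 2 = 228.
Two-sided p ≈ 0.0385, which is < 0.05, so reject H₀.
There is evidence that weekly training distance is associated with marathon finish time.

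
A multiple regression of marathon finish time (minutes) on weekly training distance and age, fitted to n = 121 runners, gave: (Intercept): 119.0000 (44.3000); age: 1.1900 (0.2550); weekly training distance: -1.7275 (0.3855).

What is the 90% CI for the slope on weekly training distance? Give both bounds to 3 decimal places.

(-2.367, -1.088)

Read off: b = -1.7275, SE = 0.3855 for weekly training distance.
df = n − k − 1 = 121 − 2 − 1 = 118.
t* = t_{0.05, 118} = 1.65787.
Margin = t* × SE = 1.65787 × 0.3855 = 0.63911.
CI: -1.7275 ± 0.63911 → (-2.367, -1.088).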